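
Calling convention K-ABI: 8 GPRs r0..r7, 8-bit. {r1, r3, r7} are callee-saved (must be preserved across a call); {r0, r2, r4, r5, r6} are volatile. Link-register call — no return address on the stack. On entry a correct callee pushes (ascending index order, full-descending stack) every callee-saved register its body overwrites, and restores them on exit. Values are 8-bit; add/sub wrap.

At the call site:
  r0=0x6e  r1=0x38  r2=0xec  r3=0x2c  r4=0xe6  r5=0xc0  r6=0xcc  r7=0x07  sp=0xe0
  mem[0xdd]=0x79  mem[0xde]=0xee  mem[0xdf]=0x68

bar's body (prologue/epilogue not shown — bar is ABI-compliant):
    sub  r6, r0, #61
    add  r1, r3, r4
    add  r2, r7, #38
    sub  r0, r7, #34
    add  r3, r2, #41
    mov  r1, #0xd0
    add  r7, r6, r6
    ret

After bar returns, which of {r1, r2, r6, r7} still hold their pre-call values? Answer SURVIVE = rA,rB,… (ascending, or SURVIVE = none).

SURVIVE = r1,r7

prologue: push r1 -> mem[0xdf]=0x38, sp=0xdf
prologue: push r3 -> mem[0xde]=0x2c, sp=0xde
prologue: push r7 -> mem[0xdd]=0x07, sp=0xdd
body[0] sub  r6, r0, #61 -> r6=0x31
body[1] add  r1, r3, r4 -> r1=0x12
body[2] add  r2, r7, #38 -> r2=0x2d
body[3] sub  r0, r7, #34 -> r0=0xe5
body[4] add  r3, r2, #41 -> r3=0x56
body[5] mov  r1, #0xd0 -> r1=0xd0
body[6] add  r7, r6, r6 -> r7=0x62
epilogue: pop r7=0x07, sp=0xde
epilogue: pop r3=0x2c, sp=0xdf
epilogue: pop r1=0x38, sp=0xe0
r1: callee-saved, written=True
r2: caller-saved, written=True
r6: caller-saved, written=True
r7: callee-saved, written=True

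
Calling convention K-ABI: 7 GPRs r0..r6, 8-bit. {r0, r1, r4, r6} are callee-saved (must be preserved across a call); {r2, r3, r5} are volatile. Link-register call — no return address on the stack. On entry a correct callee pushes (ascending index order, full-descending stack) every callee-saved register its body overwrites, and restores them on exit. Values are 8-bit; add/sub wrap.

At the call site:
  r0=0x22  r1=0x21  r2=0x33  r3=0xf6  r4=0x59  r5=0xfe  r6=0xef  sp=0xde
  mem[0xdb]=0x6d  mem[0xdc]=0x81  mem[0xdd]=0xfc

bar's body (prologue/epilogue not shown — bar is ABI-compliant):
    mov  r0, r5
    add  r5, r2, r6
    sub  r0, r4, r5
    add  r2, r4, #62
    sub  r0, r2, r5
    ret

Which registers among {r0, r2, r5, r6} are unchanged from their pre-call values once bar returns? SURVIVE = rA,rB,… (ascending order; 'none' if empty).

SURVIVE = r0,r6

prologue: push r0 → mem[0xdd]=0x22, sp=0xdd
body[0] mov  r0, r5 → r0=0xfe
body[1] add  r5, r2, r6 → r5=0x22
body[2] sub  r0, r4, r5 → r0=0x37
body[3] add  r2, r4, #62 → r2=0x97
body[4] sub  r0, r2, r5 → r0=0x75
epilogue: pop r0=0x22, sp=0xde
r0: callee-saved, written=True
r2: caller-saved, written=True
r5: caller-saved, written=True
r6: callee-saved, written=False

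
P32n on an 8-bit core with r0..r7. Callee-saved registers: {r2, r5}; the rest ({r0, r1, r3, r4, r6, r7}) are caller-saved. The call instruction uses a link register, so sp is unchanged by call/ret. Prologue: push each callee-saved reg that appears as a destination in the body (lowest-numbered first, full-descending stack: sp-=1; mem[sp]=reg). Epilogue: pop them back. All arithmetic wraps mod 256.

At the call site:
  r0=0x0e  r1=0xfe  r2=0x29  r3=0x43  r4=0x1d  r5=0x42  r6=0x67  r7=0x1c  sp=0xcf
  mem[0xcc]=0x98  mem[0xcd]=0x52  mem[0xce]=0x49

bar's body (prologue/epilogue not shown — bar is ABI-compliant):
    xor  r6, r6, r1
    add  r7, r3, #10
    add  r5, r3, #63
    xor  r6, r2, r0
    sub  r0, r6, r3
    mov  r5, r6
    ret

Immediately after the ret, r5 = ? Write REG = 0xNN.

REG = 0x42

prologue: push r5 -> mem[0xce]=0x42, sp=0xce
body[0] xor  r6, r6, r1 -> r6=0x99
body[1] add  r7, r3, #10 -> r7=0x4d
body[2] add  r5, r3, #63 -> r5=0x82
body[3] xor  r6, r2, r0 -> r6=0x27
body[4] sub  r0, r6, r3 -> r0=0xe4
body[5] mov  r5, r6 -> r5=0x27
epilogue: pop r5=0x42, sp=0xcf
r5 is callee-saved -> restored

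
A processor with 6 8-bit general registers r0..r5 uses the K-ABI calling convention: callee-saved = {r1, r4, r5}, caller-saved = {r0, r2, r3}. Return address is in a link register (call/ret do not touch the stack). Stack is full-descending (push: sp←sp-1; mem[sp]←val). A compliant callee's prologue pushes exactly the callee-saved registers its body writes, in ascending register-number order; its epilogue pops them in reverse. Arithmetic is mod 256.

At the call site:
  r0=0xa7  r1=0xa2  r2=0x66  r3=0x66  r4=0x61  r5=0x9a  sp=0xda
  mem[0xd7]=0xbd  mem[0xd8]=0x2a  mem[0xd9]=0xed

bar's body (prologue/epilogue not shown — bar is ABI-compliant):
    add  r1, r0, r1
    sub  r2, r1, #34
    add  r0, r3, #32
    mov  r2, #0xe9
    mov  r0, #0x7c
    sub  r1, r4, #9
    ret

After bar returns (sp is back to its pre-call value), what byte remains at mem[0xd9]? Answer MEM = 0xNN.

prologue: push r1 -> mem[0xd9]=0xa2, sp=0xd9
body[0] add  r1, r0, r1 -> r1=0x49
body[1] sub  r2, r1, #34 -> r2=0x27
body[2] add  r0, r3, #32 -> r0=0x86
body[3] mov  r2, #0xe9 -> r2=0xe9
body[4] mov  r0, #0x7c -> r0=0x7c
body[5] sub  r1, r4, #9 -> r1=0x58
epilogue: pop r1=0xa2, sp=0xda
prologue pushed ['r1'] at ['0xd9']

MEM = 0xa2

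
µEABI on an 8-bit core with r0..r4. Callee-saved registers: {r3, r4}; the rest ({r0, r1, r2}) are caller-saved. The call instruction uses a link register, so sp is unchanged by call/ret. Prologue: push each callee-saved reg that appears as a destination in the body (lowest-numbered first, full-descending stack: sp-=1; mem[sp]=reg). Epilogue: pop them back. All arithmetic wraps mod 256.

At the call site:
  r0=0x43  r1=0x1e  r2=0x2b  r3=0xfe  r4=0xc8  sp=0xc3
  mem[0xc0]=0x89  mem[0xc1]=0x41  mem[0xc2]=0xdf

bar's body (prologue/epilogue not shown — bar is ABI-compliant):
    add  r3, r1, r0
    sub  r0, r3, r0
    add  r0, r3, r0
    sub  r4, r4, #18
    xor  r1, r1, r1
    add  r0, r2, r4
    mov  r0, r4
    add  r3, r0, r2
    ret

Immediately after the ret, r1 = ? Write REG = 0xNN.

REG = 0x00

prologue: push r3 → mem[0xc2]=0xfe, sp=0xc2
prologue: push r4 → mem[0xc1]=0xc8, sp=0xc1
body[0] add  r3, r1, r0 → r3=0x61
body[1] sub  r0, r3, r0 → r0=0x1e
body[2] add  r0, r3, r0 → r0=0x7f
body[3] sub  r4, r4, #18 → r4=0xb6
body[4] xor  r1, r1, r1 → r1=0x00
body[5] add  r0, r2, r4 → r0=0xe1
body[6] mov  r0, r4 → r0=0xb6
body[7] add  r3, r0, r2 → r3=0xe1
epilogue: pop r4=0xc8, sp=0xc2
epilogue: pop r3=0xfe, sp=0xc3
r1 is caller-saved → body value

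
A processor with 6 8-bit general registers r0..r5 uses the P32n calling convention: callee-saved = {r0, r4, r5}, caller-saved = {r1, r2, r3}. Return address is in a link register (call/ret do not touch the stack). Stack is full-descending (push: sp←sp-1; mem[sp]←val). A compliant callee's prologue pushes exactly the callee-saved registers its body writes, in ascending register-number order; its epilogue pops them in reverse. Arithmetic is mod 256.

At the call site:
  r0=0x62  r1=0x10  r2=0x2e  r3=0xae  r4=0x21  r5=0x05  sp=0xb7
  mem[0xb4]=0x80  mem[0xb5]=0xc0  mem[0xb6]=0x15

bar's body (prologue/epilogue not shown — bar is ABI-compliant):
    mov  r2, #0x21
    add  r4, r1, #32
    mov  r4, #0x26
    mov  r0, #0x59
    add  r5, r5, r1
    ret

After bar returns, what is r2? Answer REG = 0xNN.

prologue: push r0 -> mem[0xb6]=0x62, sp=0xb6
prologue: push r4 -> mem[0xb5]=0x21, sp=0xb5
prologue: push r5 -> mem[0xb4]=0x05, sp=0xb4
body[0] mov  r2, #0x21 -> r2=0x21
body[1] add  r4, r1, #32 -> r4=0x30
body[2] mov  r4, #0x26 -> r4=0x26
body[3] mov  r0, #0x59 -> r0=0x59
body[4] add  r5, r5, r1 -> r5=0x15
epilogue: pop r5=0x05, sp=0xb5
epilogue: pop r4=0x21, sp=0xb6
epilogue: pop r0=0x62, sp=0xb7
r2 is caller-saved -> body value

REG = 0x21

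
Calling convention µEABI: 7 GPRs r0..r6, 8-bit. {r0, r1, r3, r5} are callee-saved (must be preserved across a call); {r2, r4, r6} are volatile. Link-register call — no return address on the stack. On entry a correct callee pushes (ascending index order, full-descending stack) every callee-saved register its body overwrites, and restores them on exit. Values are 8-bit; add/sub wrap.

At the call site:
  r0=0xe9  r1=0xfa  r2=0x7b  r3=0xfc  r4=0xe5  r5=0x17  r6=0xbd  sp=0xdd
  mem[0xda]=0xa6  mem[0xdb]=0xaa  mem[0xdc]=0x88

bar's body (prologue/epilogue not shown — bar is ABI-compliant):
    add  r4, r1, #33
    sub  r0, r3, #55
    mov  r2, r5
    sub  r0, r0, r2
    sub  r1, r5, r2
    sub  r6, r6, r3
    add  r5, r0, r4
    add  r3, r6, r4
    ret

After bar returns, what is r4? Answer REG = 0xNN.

prologue: push r0 → mem[0xdc]=0xe9, sp=0xdc
prologue: push r1 → mem[0xdb]=0xfa, sp=0xdb
prologue: push r3 → mem[0xda]=0xfc, sp=0xda
prologue: push r5 → mem[0xd9]=0x17, sp=0xd9
body[0] add  r4, r1, #33 → r4=0x1b
body[1] sub  r0, r3, #55 → r0=0xc5
body[2] mov  r2, r5 → r2=0x17
body[3] sub  r0, r0, r2 → r0=0xae
body[4] sub  r1, r5, r2 → r1=0x00
body[5] sub  r6, r6, r3 → r6=0xc1
body[6] add  r5, r0, r4 → r5=0xc9
body[7] add  r3, r6, r4 → r3=0xdc
epilogue: pop r5=0x17, sp=0xda
epilogue: pop r3=0xfc, sp=0xdb
epilogue: pop r1=0xfa, sp=0xdc
epilogue: pop r0=0xe9, sp=0xdd
r4 is caller-saved → body value

REG = 0x1b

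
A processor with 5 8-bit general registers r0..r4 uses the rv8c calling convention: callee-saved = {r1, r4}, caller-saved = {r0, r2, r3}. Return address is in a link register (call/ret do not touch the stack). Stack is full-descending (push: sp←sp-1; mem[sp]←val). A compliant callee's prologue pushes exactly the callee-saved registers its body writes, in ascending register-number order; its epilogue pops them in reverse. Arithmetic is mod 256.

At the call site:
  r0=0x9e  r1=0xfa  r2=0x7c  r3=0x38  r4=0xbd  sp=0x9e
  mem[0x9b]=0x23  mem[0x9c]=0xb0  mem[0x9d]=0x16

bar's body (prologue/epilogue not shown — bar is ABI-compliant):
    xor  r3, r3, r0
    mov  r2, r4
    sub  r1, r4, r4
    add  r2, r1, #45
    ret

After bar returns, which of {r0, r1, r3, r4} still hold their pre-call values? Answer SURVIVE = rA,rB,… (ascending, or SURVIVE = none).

prologue: push r1 -> mem[0x9d]=0xfa, sp=0x9d
body[0] xor  r3, r3, r0 -> r3=0xa6
body[1] mov  r2, r4 -> r2=0xbd
body[2] sub  r1, r4, r4 -> r1=0x00
body[3] add  r2, r1, #45 -> r2=0x2d
epilogue: pop r1=0xfa, sp=0x9e
r0: caller-saved, written=False
r1: callee-saved, written=True
r3: caller-saved, written=True
r4: callee-saved, written=False

SURVIVE = r0,r1,r4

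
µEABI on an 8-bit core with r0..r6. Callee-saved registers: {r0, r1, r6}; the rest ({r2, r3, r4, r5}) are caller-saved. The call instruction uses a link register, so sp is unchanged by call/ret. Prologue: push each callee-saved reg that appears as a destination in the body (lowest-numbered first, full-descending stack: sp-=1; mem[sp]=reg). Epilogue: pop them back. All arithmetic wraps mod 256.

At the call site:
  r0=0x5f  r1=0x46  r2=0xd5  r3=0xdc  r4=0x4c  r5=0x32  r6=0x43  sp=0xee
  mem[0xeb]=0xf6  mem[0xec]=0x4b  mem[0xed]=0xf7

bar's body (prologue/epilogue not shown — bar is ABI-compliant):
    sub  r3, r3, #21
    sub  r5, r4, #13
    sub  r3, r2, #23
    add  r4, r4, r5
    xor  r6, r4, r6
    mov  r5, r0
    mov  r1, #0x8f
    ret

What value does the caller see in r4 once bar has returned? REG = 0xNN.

REG = 0x8b

prologue: push r1 -> mem[0xed]=0x46, sp=0xed
prologue: push r6 -> mem[0xec]=0x43, sp=0xec
body[0] sub  r3, r3, #21 -> r3=0xc7
body[1] sub  r5, r4, #13 -> r5=0x3f
body[2] sub  r3, r2, #23 -> r3=0xbe
body[3] add  r4, r4, r5 -> r4=0x8b
body[4] xor  r6, r4, r6 -> r6=0xc8
body[5] mov  r5, r0 -> r5=0x5f
body[6] mov  r1, #0x8f -> r1=0x8f
epilogue: pop r6=0x43, sp=0xed
epilogue: pop r1=0x46, sp=0xee
r4 is caller-saved -> body value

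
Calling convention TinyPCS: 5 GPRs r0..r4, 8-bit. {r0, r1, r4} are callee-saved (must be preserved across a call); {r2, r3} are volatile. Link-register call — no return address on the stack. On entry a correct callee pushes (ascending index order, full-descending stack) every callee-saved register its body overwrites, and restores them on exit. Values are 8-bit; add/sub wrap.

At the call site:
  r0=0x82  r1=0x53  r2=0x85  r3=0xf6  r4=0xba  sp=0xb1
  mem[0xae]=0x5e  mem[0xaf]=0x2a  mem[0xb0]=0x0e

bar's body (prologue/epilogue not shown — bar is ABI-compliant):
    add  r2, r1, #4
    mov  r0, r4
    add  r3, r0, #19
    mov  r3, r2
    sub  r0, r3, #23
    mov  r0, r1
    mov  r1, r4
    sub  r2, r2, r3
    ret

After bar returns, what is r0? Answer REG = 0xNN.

prologue: push r0 → mem[0xb0]=0x82, sp=0xb0
prologue: push r1 → mem[0xaf]=0x53, sp=0xaf
body[0] add  r2, r1, #4 → r2=0x57
body[1] mov  r0, r4 → r0=0xba
body[2] add  r3, r0, #19 → r3=0xcd
body[3] mov  r3, r2 → r3=0x57
body[4] sub  r0, r3, #23 → r0=0x40
body[5] mov  r0, r1 → r0=0x53
body[6] mov  r1, r4 → r1=0xba
body[7] sub  r2, r2, r3 → r2=0x00
epilogue: pop r1=0x53, sp=0xb0
epilogue: pop r0=0x82, sp=0xb1
r0 is callee-saved → restored

REG = 0x82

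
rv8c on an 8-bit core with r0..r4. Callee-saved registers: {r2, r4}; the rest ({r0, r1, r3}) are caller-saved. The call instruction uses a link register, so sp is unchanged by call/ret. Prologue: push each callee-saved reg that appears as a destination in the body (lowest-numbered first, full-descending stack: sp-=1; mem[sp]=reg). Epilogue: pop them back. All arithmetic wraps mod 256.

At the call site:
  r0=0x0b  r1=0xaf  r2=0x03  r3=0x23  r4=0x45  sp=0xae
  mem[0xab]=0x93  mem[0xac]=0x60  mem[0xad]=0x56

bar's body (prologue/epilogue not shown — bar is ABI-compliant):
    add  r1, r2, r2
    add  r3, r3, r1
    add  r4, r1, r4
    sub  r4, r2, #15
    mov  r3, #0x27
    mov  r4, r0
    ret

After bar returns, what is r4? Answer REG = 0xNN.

REG = 0x45

prologue: push r4 → mem[0xad]=0x45, sp=0xad
body[0] add  r1, r2, r2 → r1=0x06
body[1] add  r3, r3, r1 → r3=0x29
body[2] add  r4, r1, r4 → r4=0x4b
body[3] sub  r4, r2, #15 → r4=0xf4
body[4] mov  r3, #0x27 → r3=0x27
body[5] mov  r4, r0 → r4=0x0b
epilogue: pop r4=0x45, sp=0xae
r4 is callee-saved → restored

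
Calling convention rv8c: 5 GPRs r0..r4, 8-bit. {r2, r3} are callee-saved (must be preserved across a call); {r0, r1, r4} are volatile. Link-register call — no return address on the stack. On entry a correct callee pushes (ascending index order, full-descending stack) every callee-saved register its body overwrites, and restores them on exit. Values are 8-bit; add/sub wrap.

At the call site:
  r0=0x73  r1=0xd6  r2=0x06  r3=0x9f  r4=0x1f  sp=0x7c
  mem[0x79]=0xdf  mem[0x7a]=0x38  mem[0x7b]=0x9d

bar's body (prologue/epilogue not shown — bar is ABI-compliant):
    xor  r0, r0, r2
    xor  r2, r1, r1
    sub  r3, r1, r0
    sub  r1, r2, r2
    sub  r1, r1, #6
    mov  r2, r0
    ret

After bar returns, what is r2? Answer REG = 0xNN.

REG = 0x06

prologue: push r2 -> mem[0x7b]=0x06, sp=0x7b
prologue: push r3 -> mem[0x7a]=0x9f, sp=0x7a
body[0] xor  r0, r0, r2 -> r0=0x75
body[1] xor  r2, r1, r1 -> r2=0x00
body[2] sub  r3, r1, r0 -> r3=0x61
body[3] sub  r1, r2, r2 -> r1=0x00
body[4] sub  r1, r1, #6 -> r1=0xfa
body[5] mov  r2, r0 -> r2=0x75
epilogue: pop r3=0x9f, sp=0x7b
epilogue: pop r2=0x06, sp=0x7c
r2 is callee-saved -> restored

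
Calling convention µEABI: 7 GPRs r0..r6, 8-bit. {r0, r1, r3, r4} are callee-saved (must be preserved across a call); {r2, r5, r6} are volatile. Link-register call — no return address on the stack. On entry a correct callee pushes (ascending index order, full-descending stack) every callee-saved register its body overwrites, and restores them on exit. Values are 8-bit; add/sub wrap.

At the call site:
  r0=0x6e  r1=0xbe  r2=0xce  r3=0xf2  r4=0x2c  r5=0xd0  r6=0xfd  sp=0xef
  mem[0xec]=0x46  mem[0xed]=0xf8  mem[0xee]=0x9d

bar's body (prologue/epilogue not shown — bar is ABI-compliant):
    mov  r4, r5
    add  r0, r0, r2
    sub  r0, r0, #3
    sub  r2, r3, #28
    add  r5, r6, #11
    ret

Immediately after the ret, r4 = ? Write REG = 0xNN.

prologue: push r0 → mem[0xee]=0x6e, sp=0xee
prologue: push r4 → mem[0xed]=0x2c, sp=0xed
body[0] mov  r4, r5 → r4=0xd0
body[1] add  r0, r0, r2 → r0=0x3c
body[2] sub  r0, r0, #3 → r0=0x39
body[3] sub  r2, r3, #28 → r2=0xd6
body[4] add  r5, r6, #11 → r5=0x08
epilogue: pop r4=0x2c, sp=0xee
epilogue: pop r0=0x6e, sp=0xef
r4 is callee-saved → restored

REG = 0x2c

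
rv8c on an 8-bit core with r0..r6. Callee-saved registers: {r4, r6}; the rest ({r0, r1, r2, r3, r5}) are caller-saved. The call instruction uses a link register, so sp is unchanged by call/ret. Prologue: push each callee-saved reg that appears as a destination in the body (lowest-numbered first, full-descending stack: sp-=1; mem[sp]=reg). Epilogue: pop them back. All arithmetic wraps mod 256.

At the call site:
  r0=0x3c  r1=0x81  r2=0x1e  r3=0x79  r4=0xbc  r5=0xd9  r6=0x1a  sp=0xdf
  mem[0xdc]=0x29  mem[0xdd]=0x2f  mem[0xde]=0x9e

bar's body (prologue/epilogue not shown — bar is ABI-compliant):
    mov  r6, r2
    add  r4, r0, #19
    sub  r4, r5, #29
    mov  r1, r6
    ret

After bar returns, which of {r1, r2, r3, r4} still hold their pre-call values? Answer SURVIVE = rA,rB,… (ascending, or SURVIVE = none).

SURVIVE = r2,r3,r4

prologue: push r4 -> mem[0xde]=0xbc, sp=0xde
prologue: push r6 -> mem[0xdd]=0x1a, sp=0xdd
body[0] mov  r6, r2 -> r6=0x1e
body[1] add  r4, r0, #19 -> r4=0x4f
body[2] sub  r4, r5, #29 -> r4=0xbc
body[3] mov  r1, r6 -> r1=0x1e
epilogue: pop r6=0x1a, sp=0xde
epilogue: pop r4=0xbc, sp=0xdf
r1: caller-saved, written=True
r2: caller-saved, written=False
r3: caller-saved, written=False
r4: callee-saved, written=True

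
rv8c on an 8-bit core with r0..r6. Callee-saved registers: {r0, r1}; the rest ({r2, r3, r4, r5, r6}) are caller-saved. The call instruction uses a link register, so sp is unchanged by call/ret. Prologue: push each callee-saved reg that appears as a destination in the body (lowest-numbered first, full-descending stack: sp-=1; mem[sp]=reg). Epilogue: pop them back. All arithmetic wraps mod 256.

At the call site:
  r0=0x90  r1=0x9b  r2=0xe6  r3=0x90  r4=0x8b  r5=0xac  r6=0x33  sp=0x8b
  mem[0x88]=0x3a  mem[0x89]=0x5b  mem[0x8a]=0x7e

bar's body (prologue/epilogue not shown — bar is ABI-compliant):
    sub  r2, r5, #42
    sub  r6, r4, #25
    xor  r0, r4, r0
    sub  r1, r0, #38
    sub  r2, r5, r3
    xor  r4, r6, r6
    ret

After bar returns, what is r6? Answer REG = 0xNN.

REG = 0x72

prologue: push r0 -> mem[0x8a]=0x90, sp=0x8a
prologue: push r1 -> mem[0x89]=0x9b, sp=0x89
body[0] sub  r2, r5, #42 -> r2=0x82
body[1] sub  r6, r4, #25 -> r6=0x72
body[2] xor  r0, r4, r0 -> r0=0x1b
body[3] sub  r1, r0, #38 -> r1=0xf5
body[4] sub  r2, r5, r3 -> r2=0x1c
body[5] xor  r4, r6, r6 -> r4=0x00
epilogue: pop r1=0x9b, sp=0x8a
epilogue: pop r0=0x90, sp=0x8b
r6 is caller-saved -> body value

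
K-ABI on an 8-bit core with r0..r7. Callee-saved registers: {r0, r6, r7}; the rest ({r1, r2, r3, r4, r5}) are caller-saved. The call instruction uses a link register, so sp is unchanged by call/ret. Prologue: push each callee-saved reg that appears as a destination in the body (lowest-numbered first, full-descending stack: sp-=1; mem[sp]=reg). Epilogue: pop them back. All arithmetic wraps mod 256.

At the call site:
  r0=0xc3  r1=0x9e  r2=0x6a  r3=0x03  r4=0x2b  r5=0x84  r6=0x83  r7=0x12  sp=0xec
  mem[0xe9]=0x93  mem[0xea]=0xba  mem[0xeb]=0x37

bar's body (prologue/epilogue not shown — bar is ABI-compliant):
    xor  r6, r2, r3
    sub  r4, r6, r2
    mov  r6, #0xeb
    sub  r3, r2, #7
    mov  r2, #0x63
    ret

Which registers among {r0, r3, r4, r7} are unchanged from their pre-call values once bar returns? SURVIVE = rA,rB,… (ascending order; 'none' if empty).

SURVIVE = r0,r7

prologue: push r6 -> mem[0xeb]=0x83, sp=0xeb
body[0] xor  r6, r2, r3 -> r6=0x69
body[1] sub  r4, r6, r2 -> r4=0xff
body[2] mov  r6, #0xeb -> r6=0xeb
body[3] sub  r3, r2, #7 -> r3=0x63
body[4] mov  r2, #0x63 -> r2=0x63
epilogue: pop r6=0x83, sp=0xec
r0: callee-saved, written=False
r3: caller-saved, written=True
r4: caller-saved, written=True
r7: callee-saved, written=False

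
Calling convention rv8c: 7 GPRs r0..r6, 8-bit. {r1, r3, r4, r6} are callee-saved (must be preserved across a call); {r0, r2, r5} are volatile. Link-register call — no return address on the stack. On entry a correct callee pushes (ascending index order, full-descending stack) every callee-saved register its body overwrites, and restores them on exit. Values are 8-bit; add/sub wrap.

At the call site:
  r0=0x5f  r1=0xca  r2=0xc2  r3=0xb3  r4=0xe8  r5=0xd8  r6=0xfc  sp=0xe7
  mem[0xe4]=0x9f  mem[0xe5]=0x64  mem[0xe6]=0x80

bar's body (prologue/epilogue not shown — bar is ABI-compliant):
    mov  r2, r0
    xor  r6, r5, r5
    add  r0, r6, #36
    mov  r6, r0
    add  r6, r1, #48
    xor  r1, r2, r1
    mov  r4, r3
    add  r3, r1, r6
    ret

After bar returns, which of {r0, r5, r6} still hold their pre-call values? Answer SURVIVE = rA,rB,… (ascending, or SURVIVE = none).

prologue: push r1 → mem[0xe6]=0xca, sp=0xe6
prologue: push r3 → mem[0xe5]=0xb3, sp=0xe5
prologue: push r4 → mem[0xe4]=0xe8, sp=0xe4
prologue: push r6 → mem[0xe3]=0xfc, sp=0xe3
body[0] mov  r2, r0 → r2=0x5f
body[1] xor  r6, r5, r5 → r6=0x00
body[2] add  r0, r6, #36 → r0=0x24
body[3] mov  r6, r0 → r6=0x24
body[4] add  r6, r1, #48 → r6=0xfa
body[5] xor  r1, r2, r1 → r1=0x95
body[6] mov  r4, r3 → r4=0xb3
body[7] add  r3, r1, r6 → r3=0x8f
epilogue: pop r6=0xfc, sp=0xe4
epilogue: pop r4=0xe8, sp=0xe5
epilogue: pop r3=0xb3, sp=0xe6
epilogue: pop r1=0xca, sp=0xe7
r0: caller-saved, written=True
r5: caller-saved, written=False
r6: callee-saved, written=True

SURVIVE = r5,r6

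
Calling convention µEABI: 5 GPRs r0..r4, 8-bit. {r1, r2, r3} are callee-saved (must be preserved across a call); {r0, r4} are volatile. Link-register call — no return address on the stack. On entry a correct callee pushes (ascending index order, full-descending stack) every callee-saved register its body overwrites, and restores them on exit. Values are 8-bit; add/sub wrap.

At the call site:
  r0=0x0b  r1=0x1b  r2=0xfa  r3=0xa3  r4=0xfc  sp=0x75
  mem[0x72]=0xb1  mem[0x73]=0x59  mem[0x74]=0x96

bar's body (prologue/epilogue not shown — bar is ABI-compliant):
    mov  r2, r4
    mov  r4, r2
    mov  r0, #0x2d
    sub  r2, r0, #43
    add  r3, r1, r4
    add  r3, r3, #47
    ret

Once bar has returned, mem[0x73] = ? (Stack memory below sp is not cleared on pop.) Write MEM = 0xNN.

prologue: push r2 → mem[0x74]=0xfa, sp=0x74
prologue: push r3 → mem[0x73]=0xa3, sp=0x73
body[0] mov  r2, r4 → r2=0xfc
body[1] mov  r4, r2 → r4=0xfc
body[2] mov  r0, #0x2d → r0=0x2d
body[3] sub  r2, r0, #43 → r2=0x02
body[4] add  r3, r1, r4 → r3=0x17
body[5] add  r3, r3, #47 → r3=0x46
epilogue: pop r3=0xa3, sp=0x74
epilogue: pop r2=0xfa, sp=0x75
prologue pushed ['r2', 'r3'] at ['0x74', '0x73']

MEM = 0xa3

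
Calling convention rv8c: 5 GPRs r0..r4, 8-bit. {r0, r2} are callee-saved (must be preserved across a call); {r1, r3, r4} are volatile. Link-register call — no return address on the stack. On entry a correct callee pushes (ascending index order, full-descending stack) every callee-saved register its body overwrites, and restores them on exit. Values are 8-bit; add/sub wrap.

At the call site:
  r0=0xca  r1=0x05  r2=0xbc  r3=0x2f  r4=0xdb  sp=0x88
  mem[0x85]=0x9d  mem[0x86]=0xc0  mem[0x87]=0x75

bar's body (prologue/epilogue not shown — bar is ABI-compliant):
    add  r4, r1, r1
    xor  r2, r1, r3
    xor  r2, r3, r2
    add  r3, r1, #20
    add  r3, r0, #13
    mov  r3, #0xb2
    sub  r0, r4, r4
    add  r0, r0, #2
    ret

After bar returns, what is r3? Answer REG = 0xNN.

prologue: push r0 → mem[0x87]=0xca, sp=0x87
prologue: push r2 → mem[0x86]=0xbc, sp=0x86
body[0] add  r4, r1, r1 → r4=0x0a
body[1] xor  r2, r1, r3 → r2=0x2a
body[2] xor  r2, r3, r2 → r2=0x05
body[3] add  r3, r1, #20 → r3=0x19
body[4] add  r3, r0, #13 → r3=0xd7
body[5] mov  r3, #0xb2 → r3=0xb2
body[6] sub  r0, r4, r4 → r0=0x00
body[7] add  r0, r0, #2 → r0=0x02
epilogue: pop r2=0xbc, sp=0x87
epilogue: pop r0=0xca, sp=0x88
r3 is caller-saved → body value

REG = 0xb2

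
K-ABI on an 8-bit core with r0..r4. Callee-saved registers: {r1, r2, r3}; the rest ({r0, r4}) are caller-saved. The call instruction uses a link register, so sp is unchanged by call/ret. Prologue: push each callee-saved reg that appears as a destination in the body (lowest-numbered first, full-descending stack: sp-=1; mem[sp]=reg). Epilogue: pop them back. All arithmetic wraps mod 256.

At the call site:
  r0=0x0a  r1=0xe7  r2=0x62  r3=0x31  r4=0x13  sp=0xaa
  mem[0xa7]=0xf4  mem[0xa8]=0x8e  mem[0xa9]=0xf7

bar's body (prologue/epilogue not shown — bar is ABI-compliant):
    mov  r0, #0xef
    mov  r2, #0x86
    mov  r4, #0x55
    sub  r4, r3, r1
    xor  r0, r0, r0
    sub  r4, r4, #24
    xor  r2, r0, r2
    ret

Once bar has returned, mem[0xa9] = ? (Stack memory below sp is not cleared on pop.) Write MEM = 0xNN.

prologue: push r2 -> mem[0xa9]=0x62, sp=0xa9
body[0] mov  r0, #0xef -> r0=0xef
body[1] mov  r2, #0x86 -> r2=0x86
body[2] mov  r4, #0x55 -> r4=0x55
body[3] sub  r4, r3, r1 -> r4=0x4a
body[4] xor  r0, r0, r0 -> r0=0x00
body[5] sub  r4, r4, #24 -> r4=0x32
body[6] xor  r2, r0, r2 -> r2=0x86
epilogue: pop r2=0x62, sp=0xaa
prologue pushed ['r2'] at ['0xa9']

MEM = 0x62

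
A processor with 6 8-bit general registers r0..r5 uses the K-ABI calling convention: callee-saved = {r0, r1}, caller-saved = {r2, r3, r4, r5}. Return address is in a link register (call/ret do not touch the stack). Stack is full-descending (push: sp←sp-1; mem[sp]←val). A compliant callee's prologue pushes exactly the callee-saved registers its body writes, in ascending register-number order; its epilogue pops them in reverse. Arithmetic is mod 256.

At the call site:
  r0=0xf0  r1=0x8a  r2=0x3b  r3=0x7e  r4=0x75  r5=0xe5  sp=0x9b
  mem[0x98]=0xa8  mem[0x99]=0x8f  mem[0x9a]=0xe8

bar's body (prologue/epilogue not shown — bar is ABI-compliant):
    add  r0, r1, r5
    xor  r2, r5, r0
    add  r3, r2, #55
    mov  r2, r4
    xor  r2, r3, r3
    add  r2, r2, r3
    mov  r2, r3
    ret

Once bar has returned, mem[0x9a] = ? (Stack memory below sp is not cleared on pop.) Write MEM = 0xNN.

MEM = 0xf0

prologue: push r0 → mem[0x9a]=0xf0, sp=0x9a
body[0] add  r0, r1, r5 → r0=0x6f
body[1] xor  r2, r5, r0 → r2=0x8a
body[2] add  r3, r2, #55 → r3=0xc1
body[3] mov  r2, r4 → r2=0x75
body[4] xor  r2, r3, r3 → r2=0x00
body[5] add  r2, r2, r3 → r2=0xc1
body[6] mov  r2, r3 → r2=0xc1
epilogue: pop r0=0xf0, sp=0x9b
prologue pushed ['r0'] at ['0x9a']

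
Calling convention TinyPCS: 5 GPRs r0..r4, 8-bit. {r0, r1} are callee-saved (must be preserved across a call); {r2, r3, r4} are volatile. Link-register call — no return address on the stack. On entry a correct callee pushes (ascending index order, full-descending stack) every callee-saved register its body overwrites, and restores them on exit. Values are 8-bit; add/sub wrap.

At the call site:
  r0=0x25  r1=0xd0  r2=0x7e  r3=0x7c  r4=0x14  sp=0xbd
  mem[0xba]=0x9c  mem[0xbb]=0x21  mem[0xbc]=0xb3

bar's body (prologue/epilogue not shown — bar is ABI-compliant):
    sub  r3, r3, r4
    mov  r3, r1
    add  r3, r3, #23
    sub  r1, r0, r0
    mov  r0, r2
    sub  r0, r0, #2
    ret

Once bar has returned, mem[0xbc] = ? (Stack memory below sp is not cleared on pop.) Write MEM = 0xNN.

MEM = 0x25

prologue: push r0 → mem[0xbc]=0x25, sp=0xbc
prologue: push r1 → mem[0xbb]=0xd0, sp=0xbb
body[0] sub  r3, r3, r4 → r3=0x68
body[1] mov  r3, r1 → r3=0xd0
body[2] add  r3, r3, #23 → r3=0xe7
body[3] sub  r1, r0, r0 → r1=0x00
body[4] mov  r0, r2 → r0=0x7e
body[5] sub  r0, r0, #2 → r0=0x7c
epilogue: pop r1=0xd0, sp=0xbc
epilogue: pop r0=0x25, sp=0xbd
prologue pushed ['r0', 'r1'] at ['0xbc', '0xbb']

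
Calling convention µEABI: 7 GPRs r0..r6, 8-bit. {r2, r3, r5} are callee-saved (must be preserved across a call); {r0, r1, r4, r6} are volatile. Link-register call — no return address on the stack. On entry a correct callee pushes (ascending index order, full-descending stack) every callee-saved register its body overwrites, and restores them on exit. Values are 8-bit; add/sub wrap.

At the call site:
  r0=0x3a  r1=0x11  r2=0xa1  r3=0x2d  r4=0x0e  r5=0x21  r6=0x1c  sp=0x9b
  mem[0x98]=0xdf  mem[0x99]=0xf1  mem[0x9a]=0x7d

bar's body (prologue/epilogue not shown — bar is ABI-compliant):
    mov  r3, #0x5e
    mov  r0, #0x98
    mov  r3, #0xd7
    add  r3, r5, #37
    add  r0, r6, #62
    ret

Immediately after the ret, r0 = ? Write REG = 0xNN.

prologue: push r3 → mem[0x9a]=0x2d, sp=0x9a
body[0] mov  r3, #0x5e → r3=0x5e
body[1] mov  r0, #0x98 → r0=0x98
body[2] mov  r3, #0xd7 → r3=0xd7
body[3] add  r3, r5, #37 → r3=0x46
body[4] add  r0, r6, #62 → r0=0x5a
epilogue: pop r3=0x2d, sp=0x9b
r0 is caller-saved → body value

REG = 0x5a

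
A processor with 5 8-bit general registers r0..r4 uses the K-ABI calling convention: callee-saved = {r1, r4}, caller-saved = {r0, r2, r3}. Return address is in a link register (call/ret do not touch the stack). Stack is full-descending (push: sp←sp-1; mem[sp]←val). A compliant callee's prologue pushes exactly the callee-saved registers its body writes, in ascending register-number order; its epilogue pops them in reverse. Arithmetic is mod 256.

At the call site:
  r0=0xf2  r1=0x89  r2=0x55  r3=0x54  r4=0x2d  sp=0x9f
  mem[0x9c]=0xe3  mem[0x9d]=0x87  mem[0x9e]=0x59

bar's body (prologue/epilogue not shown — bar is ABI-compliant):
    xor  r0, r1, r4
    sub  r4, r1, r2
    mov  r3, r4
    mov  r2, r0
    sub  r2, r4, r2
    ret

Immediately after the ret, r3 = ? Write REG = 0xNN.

REG = 0x34

prologue: push r4 → mem[0x9e]=0x2d, sp=0x9e
body[0] xor  r0, r1, r4 → r0=0xa4
body[1] sub  r4, r1, r2 → r4=0x34
body[2] mov  r3, r4 → r3=0x34
body[3] mov  r2, r0 → r2=0xa4
body[4] sub  r2, r4, r2 → r2=0x90
epilogue: pop r4=0x2d, sp=0x9f
r3 is caller-saved → body value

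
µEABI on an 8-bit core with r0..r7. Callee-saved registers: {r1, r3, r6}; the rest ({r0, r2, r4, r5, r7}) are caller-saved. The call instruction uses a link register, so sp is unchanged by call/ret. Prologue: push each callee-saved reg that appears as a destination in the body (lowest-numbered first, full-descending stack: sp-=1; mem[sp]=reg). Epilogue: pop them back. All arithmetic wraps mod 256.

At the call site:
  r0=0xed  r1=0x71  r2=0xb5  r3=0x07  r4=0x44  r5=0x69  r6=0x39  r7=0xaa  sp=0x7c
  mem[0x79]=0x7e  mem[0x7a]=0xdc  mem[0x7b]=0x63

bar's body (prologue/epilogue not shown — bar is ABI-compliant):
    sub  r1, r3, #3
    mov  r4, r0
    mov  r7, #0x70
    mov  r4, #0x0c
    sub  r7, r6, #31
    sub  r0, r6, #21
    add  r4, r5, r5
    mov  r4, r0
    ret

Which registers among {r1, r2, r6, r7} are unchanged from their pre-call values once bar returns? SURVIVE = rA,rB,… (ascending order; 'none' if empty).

prologue: push r1 -> mem[0x7b]=0x71, sp=0x7b
body[0] sub  r1, r3, #3 -> r1=0x04
body[1] mov  r4, r0 -> r4=0xed
body[2] mov  r7, #0x70 -> r7=0x70
body[3] mov  r4, #0x0c -> r4=0x0c
body[4] sub  r7, r6, #31 -> r7=0x1a
body[5] sub  r0, r6, #21 -> r0=0x24
body[6] add  r4, r5, r5 -> r4=0xd2
body[7] mov  r4, r0 -> r4=0x24
epilogue: pop r1=0x71, sp=0x7c
r1: callee-saved, written=True
r2: caller-saved, written=False
r6: callee-saved, written=False
r7: caller-saved, written=True

SURVIVE = r1,r2,r6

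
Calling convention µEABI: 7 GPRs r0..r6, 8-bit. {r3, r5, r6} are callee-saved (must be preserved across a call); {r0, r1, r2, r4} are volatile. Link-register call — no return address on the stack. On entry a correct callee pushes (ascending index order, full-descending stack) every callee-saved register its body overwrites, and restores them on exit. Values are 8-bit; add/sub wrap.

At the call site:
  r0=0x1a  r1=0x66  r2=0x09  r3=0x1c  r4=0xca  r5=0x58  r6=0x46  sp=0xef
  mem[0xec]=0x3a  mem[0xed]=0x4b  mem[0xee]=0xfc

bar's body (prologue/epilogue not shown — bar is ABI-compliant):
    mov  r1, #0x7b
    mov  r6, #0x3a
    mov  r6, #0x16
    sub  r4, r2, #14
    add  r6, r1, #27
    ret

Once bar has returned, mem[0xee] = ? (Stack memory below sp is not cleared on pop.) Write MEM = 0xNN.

MEM = 0x46

prologue: push r6 → mem[0xee]=0x46, sp=0xee
body[0] mov  r1, #0x7b → r1=0x7b
body[1] mov  r6, #0x3a → r6=0x3a
body[2] mov  r6, #0x16 → r6=0x16
body[3] sub  r4, r2, #14 → r4=0xfb
body[4] add  r6, r1, #27 → r6=0x96
epilogue: pop r6=0x46, sp=0xef
prologue pushed ['r6'] at ['0xee']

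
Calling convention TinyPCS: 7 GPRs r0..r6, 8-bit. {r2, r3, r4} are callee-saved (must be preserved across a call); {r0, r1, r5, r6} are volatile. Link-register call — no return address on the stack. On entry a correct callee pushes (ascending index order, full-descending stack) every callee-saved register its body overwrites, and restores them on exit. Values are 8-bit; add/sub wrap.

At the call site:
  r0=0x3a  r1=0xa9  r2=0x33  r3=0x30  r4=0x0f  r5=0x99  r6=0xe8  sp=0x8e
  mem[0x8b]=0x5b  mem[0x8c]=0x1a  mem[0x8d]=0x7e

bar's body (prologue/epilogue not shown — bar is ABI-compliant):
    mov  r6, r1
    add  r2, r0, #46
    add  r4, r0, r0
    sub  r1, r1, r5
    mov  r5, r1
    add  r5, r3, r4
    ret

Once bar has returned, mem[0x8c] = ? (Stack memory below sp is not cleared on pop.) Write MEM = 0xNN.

MEM = 0x0f

prologue: push r2 → mem[0x8d]=0x33, sp=0x8d
prologue: push r4 → mem[0x8c]=0x0f, sp=0x8c
body[0] mov  r6, r1 → r6=0xa9
body[1] add  r2, r0, #46 → r2=0x68
body[2] add  r4, r0, r0 → r4=0x74
body[3] sub  r1, r1, r5 → r1=0x10
body[4] mov  r5, r1 → r5=0x10
body[5] add  r5, r3, r4 → r5=0xa4
epilogue: pop r4=0x0f, sp=0x8d
epilogue: pop r2=0x33, sp=0x8e
prologue pushed ['r2', 'r4'] at ['0x8d', '0x8c']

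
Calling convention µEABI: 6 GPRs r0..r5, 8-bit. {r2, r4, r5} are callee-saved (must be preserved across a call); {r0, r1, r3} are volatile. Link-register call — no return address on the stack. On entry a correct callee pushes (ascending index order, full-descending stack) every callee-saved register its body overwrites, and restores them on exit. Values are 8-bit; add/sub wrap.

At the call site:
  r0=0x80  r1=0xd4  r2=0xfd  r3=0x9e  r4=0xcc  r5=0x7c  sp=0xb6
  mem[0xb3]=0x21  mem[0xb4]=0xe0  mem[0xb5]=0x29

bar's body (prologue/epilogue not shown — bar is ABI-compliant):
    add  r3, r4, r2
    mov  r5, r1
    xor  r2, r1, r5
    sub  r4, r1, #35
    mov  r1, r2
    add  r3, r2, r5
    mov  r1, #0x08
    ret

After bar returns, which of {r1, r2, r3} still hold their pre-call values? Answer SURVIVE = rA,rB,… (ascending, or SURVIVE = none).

prologue: push r2 -> mem[0xb5]=0xfd, sp=0xb5
prologue: push r4 -> mem[0xb4]=0xcc, sp=0xb4
prologue: push r5 -> mem[0xb3]=0x7c, sp=0xb3
body[0] add  r3, r4, r2 -> r3=0xc9
body[1] mov  r5, r1 -> r5=0xd4
body[2] xor  r2, r1, r5 -> r2=0x00
body[3] sub  r4, r1, #35 -> r4=0xb1
body[4] mov  r1, r2 -> r1=0x00
body[5] add  r3, r2, r5 -> r3=0xd4
body[6] mov  r1, #0x08 -> r1=0x08
epilogue: pop r5=0x7c, sp=0xb4
epilogue: pop r4=0xcc, sp=0xb5
epilogue: pop r2=0xfd, sp=0xb6
r1: caller-saved, written=True
r2: callee-saved, written=True
r3: caller-saved, written=True

SURVIVE = r2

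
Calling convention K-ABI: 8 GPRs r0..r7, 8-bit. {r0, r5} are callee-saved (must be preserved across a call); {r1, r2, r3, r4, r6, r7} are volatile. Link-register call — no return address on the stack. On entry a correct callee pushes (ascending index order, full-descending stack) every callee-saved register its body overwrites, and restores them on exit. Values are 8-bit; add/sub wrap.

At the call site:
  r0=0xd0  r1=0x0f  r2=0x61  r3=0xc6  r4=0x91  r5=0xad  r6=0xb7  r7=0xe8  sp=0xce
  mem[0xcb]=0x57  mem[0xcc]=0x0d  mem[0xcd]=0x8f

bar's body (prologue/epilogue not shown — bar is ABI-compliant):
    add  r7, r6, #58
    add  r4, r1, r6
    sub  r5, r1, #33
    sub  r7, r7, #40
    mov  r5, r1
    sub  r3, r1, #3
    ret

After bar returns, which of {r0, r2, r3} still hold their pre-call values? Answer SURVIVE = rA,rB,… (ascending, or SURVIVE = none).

prologue: push r5 -> mem[0xcd]=0xad, sp=0xcd
body[0] add  r7, r6, #58 -> r7=0xf1
body[1] add  r4, r1, r6 -> r4=0xc6
body[2] sub  r5, r1, #33 -> r5=0xee
body[3] sub  r7, r7, #40 -> r7=0xc9
body[4] mov  r5, r1 -> r5=0x0f
body[5] sub  r3, r1, #3 -> r3=0x0c
epilogue: pop r5=0xad, sp=0xce
r0: callee-saved, written=False
r2: caller-saved, written=False
r3: caller-saved, written=True

SURVIVE = r0,r2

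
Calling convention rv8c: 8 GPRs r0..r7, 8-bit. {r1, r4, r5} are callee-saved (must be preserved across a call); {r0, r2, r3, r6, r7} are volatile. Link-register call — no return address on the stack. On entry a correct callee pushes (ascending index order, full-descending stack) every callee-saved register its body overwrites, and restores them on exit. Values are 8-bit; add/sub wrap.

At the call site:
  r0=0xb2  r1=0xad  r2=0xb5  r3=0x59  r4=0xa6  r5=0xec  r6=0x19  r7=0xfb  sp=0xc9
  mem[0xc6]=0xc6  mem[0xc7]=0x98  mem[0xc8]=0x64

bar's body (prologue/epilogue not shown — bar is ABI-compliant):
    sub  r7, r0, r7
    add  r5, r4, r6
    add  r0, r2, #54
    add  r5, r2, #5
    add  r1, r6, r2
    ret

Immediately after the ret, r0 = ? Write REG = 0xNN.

prologue: push r1 -> mem[0xc8]=0xad, sp=0xc8
prologue: push r5 -> mem[0xc7]=0xec, sp=0xc7
body[0] sub  r7, r0, r7 -> r7=0xb7
body[1] add  r5, r4, r6 -> r5=0xbf
body[2] add  r0, r2, #54 -> r0=0xeb
body[3] add  r5, r2, #5 -> r5=0xba
body[4] add  r1, r6, r2 -> r1=0xce
epilogue: pop r5=0xec, sp=0xc8
epilogue: pop r1=0xad, sp=0xc9
r0 is caller-saved -> body value

REG = 0xeb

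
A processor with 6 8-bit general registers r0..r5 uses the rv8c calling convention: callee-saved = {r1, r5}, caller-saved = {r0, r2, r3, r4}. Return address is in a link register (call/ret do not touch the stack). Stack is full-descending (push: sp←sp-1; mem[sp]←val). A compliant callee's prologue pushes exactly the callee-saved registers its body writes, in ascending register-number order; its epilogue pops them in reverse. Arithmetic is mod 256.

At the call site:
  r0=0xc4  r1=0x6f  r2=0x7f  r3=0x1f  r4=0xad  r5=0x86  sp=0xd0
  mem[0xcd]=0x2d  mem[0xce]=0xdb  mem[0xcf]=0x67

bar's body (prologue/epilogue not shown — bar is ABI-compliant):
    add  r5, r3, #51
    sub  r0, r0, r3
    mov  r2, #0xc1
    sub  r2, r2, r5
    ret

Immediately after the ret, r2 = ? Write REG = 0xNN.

REG = 0x6f

prologue: push r5 → mem[0xcf]=0x86, sp=0xcf
body[0] add  r5, r3, #51 → r5=0x52
body[1] sub  r0, r0, r3 → r0=0xa5
body[2] mov  r2, #0xc1 → r2=0xc1
body[3] sub  r2, r2, r5 → r2=0x6f
epilogue: pop r5=0x86, sp=0xd0
r2 is caller-saved → body value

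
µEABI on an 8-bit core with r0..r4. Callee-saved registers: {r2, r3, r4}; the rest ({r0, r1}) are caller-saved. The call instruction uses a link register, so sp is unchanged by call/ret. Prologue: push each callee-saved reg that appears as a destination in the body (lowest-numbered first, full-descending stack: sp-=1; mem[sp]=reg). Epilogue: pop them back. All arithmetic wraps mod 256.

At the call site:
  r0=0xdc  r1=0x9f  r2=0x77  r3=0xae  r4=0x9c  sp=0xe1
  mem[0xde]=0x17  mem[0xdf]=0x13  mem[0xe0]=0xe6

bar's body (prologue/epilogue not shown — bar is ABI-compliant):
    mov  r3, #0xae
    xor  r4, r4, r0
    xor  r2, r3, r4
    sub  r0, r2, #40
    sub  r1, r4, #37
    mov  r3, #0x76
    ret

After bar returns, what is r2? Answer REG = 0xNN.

REG = 0x77

prologue: push r2 → mem[0xe0]=0x77, sp=0xe0
prologue: push r3 → mem[0xdf]=0xae, sp=0xdf
prologue: push r4 → mem[0xde]=0x9c, sp=0xde
body[0] mov  r3, #0xae → r3=0xae
body[1] xor  r4, r4, r0 → r4=0x40
body[2] xor  r2, r3, r4 → r2=0xee
body[3] sub  r0, r2, #40 → r0=0xc6
body[4] sub  r1, r4, #37 → r1=0x1b
body[5] mov  r3, #0x76 → r3=0x76
epilogue: pop r4=0x9c, sp=0xdf
epilogue: pop r3=0xae, sp=0xe0
epilogue: pop r2=0x77, sp=0xe1
r2 is callee-saved → restored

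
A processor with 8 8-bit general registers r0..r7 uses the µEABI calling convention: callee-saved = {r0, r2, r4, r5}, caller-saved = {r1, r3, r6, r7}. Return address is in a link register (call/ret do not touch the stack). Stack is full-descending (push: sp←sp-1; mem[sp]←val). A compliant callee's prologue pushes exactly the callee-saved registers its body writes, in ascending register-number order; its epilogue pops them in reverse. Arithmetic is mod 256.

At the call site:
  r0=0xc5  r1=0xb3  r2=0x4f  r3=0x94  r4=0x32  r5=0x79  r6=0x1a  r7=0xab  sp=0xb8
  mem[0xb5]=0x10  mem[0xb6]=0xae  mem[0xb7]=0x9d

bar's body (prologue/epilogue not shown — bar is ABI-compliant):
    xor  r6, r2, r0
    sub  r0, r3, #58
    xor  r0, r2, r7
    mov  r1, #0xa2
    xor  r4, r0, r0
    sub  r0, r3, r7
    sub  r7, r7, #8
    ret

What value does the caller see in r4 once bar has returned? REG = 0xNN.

prologue: push r0 → mem[0xb7]=0xc5, sp=0xb7
prologue: push r4 → mem[0xb6]=0x32, sp=0xb6
body[0] xor  r6, r2, r0 → r6=0x8a
body[1] sub  r0, r3, #58 → r0=0x5a
body[2] xor  r0, r2, r7 → r0=0xe4
body[3] mov  r1, #0xa2 → r1=0xa2
body[4] xor  r4, r0, r0 → r4=0x00
body[5] sub  r0, r3, r7 → r0=0xe9
body[6] sub  r7, r7, #8 → r7=0xa3
epilogue: pop r4=0x32, sp=0xb7
epilogue: pop r0=0xc5, sp=0xb8
r4 is callee-saved → restored

REG = 0x32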